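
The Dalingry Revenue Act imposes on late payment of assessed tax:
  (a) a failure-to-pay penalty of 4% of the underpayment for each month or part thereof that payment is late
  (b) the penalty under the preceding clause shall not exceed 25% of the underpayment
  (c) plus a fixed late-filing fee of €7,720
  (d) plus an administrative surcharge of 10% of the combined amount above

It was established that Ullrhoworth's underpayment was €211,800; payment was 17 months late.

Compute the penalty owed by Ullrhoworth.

Accrued rate: 4% × 17 = 68%, capped at 25% → 25%
Failure-to-pay penalty: 25% of €211,800 = €52,950
Penalty before surcharge: €52,950 + €7,720 = €60,670
Administrative surcharge: 10% of €60,670 = €6,067
Total penalty: €60,670 + €6,067 = €66,737

Penalty: €66,737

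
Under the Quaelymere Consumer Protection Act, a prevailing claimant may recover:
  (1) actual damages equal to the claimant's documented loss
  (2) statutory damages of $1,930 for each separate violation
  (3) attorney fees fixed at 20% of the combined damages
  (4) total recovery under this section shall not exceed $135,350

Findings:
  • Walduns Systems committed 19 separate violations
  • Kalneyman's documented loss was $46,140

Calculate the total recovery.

Statutory damages: 19 × $1,930 = $36,670
Combined damages: $46,140 + $36,670 = $82,810
Attorney fees: 20% of $82,810 = $16,562
Total before cap: $82,810 + $16,562 = $99,372
Cap at $135,350: $99,372 is within the cap, no reduction.

$99,372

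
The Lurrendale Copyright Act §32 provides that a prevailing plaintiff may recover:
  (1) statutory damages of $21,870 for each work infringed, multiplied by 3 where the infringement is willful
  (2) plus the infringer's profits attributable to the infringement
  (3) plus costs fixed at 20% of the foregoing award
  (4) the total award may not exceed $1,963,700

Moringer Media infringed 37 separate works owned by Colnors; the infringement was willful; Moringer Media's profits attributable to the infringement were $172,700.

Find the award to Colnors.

$1,963,700

Statutory damages: 37 × $21,870 = $809,190
Trebled: 3 × $809,190 = $2,427,570
Combined award: $2,427,570 + $172,700 = $2,600,270
Costs: 20% of $2,600,270 = $520,054
Award plus costs: $2,600,270 + $520,054 = $3,120,324
Cap at $1,963,700: $3,120,324 exceeds the cap → $1,963,700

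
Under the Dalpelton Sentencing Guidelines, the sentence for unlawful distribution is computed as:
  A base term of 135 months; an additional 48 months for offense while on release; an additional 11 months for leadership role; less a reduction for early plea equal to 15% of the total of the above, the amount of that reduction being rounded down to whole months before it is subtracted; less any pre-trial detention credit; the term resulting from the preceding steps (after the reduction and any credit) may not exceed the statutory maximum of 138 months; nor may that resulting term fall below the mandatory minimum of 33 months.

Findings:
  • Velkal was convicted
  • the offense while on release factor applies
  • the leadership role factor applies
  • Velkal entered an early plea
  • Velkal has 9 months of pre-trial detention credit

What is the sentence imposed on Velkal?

138 months

Offense while on release enhancement: +48 months
Leadership role enhancement: +11 months
Adjusted term: 135 months + 48 months + 11 months = 194 months
Early plea reduction: 15% of 194 months = 29 months (rounded down)
After reduction: 194 − 29 = 165 months
Less pre-trial detention credit: 165 months − 9 months = 156 months
Cap at 138 months: 156 months exceeds the cap → 138 months
Minimum 33 months: 138 months meets the minimum, no increase.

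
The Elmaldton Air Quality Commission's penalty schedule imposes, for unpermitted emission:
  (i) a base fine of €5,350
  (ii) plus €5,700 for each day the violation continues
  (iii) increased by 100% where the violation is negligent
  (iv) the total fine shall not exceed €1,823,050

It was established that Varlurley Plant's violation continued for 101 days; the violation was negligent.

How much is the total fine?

Per-day component: 101 × €5,700 = €575,700
Base plus per-day: €5,350 + €575,700 = €581,050
Enhancement: 100% of €581,050 = €581,050
Enhanced fine: €581,050 + €581,050 = €1,162,100
Cap at €1,823,050: €1,162,100 is within the cap, no reduction.

€1,162,100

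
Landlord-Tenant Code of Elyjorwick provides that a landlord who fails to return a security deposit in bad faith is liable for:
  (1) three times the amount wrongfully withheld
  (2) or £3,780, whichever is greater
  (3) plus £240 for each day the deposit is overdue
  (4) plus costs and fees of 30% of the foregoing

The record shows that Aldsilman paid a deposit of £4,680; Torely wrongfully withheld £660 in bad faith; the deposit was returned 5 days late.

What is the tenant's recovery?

Recovery: £6,474

Trebled: 3 × £660 = £1,980
Minimum £3,780: £1,980 is below the minimum → £3,780
Late-return penalty: 5 × £240 = £1,200
Damages plus late penalty: £3,780 + £1,200 = £4,980
Costs and fees: 30% of £4,980 = £1,494
Total recovery: £4,980 + £1,494 = £6,474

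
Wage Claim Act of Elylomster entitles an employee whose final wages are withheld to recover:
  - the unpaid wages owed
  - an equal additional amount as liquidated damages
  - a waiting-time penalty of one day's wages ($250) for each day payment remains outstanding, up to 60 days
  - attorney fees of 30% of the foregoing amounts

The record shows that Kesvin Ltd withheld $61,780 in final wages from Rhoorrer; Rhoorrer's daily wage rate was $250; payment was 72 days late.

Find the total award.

$180,128

Liquidated damages (equal amount): $61,780
Penalty days: min(72, 60) = 60
Waiting-time penalty: 60 × $250 = $15,000
Subtotal: $61,780 + $61,780 + $15,000 = $138,560
Attorney fees: 30% of $138,560 = $41,568
Total award: $138,560 + $41,568 = $180,128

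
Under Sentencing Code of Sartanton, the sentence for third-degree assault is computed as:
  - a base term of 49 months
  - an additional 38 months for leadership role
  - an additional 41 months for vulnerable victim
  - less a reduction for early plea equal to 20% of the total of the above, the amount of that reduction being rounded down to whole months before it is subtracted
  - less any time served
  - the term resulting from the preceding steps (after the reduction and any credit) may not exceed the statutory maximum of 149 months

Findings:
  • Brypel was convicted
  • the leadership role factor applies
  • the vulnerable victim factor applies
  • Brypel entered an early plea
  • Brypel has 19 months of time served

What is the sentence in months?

84 months

Leadership role enhancement: +38 months
Vulnerable victim enhancement: +41 months
Adjusted term: 49 months + 38 months + 41 months = 128 months
Early plea reduction: 20% of 128 months = 25 months (rounded down)
After reduction: 128 − 25 = 103 months
Less time served: 103 months − 19 months = 84 months
Cap at 149 months: 84 months is within the cap, no reduction.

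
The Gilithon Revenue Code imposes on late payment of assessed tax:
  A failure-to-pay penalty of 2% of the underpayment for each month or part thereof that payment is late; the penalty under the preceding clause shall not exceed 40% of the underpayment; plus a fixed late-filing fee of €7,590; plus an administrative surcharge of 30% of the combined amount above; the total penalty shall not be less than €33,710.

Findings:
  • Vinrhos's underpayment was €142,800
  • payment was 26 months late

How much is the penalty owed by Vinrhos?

Accrued rate: 2% × 26 = 52%, capped at 40% → 40%
Failure-to-pay penalty: 40% of €142,800 = €57,120
Penalty before surcharge: €57,120 + €7,590 = €64,710
Administrative surcharge: 30% of €64,710 = €19,413
Total penalty: €64,710 + €19,413 = €84,123
Minimum €33,710: €84,123 meets the minimum, no increase.

€84,123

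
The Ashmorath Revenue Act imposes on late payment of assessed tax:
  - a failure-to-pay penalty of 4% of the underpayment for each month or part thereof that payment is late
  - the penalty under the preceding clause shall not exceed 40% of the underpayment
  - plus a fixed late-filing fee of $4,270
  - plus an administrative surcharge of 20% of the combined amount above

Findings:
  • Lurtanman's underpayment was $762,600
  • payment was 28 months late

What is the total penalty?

Penalty: $371,172

Accrued rate: 4% × 28 = 112%, capped at 40% → 40%
Failure-to-pay penalty: 40% of $762,600 = $305,040
Penalty before surcharge: $305,040 + $4,270 = $309,310
Administrative surcharge: 20% of $309,310 = $61,862
Total penalty: $309,310 + $61,862 = $371,172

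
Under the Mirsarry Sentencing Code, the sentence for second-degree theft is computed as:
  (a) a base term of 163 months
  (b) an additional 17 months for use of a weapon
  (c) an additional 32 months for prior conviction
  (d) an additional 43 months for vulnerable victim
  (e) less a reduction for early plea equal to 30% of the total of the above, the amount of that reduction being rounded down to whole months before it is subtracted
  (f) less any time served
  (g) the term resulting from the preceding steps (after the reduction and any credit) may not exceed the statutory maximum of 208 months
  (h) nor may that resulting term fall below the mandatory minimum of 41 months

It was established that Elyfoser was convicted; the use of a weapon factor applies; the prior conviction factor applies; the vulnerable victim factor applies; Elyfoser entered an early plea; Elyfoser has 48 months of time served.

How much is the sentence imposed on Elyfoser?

131 months

Use of a weapon enhancement: +17 months
Prior conviction enhancement: +32 months
Vulnerable victim enhancement: +43 months
Adjusted term: 163 months + 17 months + 32 months + 43 months = 255 months
Early plea reduction: 30% of 255 months = 76 months (rounded down)
After reduction: 255 − 76 = 179 months
Less time served: 179 months − 48 months = 131 months
Cap at 208 months: 131 months is within the cap, no reduction.
Minimum 41 months: 131 months meets the minimum, no increase.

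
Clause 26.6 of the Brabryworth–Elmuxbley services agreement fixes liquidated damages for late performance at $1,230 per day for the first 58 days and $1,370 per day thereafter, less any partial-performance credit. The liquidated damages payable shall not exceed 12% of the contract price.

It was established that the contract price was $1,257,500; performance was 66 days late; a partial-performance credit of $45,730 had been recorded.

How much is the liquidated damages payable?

$36,570

First 58 days: 58 × $1,230 = $71,340
Remaining days: (66 − 58) × $1,370 = $10,960
Accrued per-day damages: $71,340 + $10,960 = $82,300
Less partial-performance credit: $82,300 − $45,730 = $36,570
Cap: 12% of $1,257,500 = $150,900
Cap at $150,900: $36,570 is within the cap, no reduction.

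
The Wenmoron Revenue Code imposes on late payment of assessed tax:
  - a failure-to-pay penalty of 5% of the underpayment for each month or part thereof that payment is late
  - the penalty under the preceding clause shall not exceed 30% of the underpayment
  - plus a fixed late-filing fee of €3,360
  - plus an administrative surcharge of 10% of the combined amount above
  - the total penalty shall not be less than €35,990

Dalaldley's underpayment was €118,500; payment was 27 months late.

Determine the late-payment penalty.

€42,801

Accrued rate: 5% × 27 = 135%, capped at 30% → 30%
Failure-to-pay penalty: 30% of €118,500 = €35,550
Penalty before surcharge: €35,550 + €3,360 = €38,910
Administrative surcharge: 10% of €38,910 = €3,891
Total penalty: €38,910 + €3,891 = €42,801
Minimum €35,990: €42,801 meets the minimum, no increase.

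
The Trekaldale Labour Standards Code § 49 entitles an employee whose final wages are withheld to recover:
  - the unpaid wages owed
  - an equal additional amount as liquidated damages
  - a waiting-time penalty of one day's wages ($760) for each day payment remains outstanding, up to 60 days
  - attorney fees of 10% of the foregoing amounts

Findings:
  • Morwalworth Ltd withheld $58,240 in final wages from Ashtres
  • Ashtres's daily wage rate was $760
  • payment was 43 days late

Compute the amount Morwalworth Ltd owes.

$164,076

Liquidated damages (equal amount): $58,240
Penalty days: min(43, 60) = 43
Waiting-time penalty: 43 × $760 = $32,680
Subtotal: $58,240 + $58,240 + $32,680 = $149,160
Attorney fees: 10% of $149,160 = $14,916
Total award: $149,160 + $14,916 = $164,076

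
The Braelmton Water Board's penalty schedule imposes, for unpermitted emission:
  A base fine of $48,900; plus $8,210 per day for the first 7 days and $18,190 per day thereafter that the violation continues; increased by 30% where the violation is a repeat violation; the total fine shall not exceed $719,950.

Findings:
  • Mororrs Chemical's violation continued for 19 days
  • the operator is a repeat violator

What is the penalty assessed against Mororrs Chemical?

First 7 days: 7 × $8,210 = $57,470
Remaining days: (19 − 7) × $18,190 = $218,280
Per-day component: $57,470 + $218,280 = $275,750
Base plus per-day: $48,900 + $275,750 = $324,650
Enhancement: 30% of $324,650 = $97,395
Enhanced fine: $324,650 + $97,395 = $422,045
Cap at $719,950: $422,045 is within the cap, no reduction.

$422,045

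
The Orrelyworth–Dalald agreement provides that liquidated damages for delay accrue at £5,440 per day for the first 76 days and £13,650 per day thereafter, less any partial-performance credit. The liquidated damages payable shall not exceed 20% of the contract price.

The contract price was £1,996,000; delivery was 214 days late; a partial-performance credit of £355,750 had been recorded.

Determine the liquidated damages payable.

£399,200

First 76 days: 76 × £5,440 = £413,440
Remaining days: (214 − 76) × £13,650 = £1,883,700
Accrued per-day damages: £413,440 + £1,883,700 = £2,297,140
Less partial-performance credit: £2,297,140 − £355,750 = £1,941,390
Cap: 20% of £1,996,000 = £399,200
Cap at £399,200: £1,941,390 exceeds the cap → £399,200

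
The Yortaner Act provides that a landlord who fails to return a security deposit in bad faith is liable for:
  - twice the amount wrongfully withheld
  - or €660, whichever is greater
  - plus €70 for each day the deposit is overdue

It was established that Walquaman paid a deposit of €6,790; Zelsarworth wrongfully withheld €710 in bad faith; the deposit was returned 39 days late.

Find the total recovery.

Doubled: 2 × €710 = €1,420
Minimum €660: €1,420 meets the minimum, no increase.
Late-return penalty: 39 × €70 = €2,730
Damages plus late penalty: €1,420 + €2,730 = €4,150

Recovery: €4,150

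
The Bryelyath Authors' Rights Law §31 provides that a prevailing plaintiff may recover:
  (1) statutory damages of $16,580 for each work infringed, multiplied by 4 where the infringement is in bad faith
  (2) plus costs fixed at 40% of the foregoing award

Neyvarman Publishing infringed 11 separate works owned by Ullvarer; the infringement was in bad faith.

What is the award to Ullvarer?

Statutory damages: 11 × $16,580 = $182,380
Multiplied by 4: 4 × $182,380 = $729,520
Costs: 40% of $729,520 = $291,808
Award plus costs: $729,520 + $291,808 = $1,021,328

$1,021,328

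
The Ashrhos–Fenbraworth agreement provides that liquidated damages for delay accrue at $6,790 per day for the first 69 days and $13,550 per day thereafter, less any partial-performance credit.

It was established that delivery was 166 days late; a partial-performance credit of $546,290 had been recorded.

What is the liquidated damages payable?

First 69 days: 69 × $6,790 = $468,510
Remaining days: (166 − 69) × $13,550 = $1,314,350
Accrued per-day damages: $468,510 + $1,314,350 = $1,782,860
Less partial-performance credit: $1,782,860 − $546,290 = $1,236,570

$1,236,570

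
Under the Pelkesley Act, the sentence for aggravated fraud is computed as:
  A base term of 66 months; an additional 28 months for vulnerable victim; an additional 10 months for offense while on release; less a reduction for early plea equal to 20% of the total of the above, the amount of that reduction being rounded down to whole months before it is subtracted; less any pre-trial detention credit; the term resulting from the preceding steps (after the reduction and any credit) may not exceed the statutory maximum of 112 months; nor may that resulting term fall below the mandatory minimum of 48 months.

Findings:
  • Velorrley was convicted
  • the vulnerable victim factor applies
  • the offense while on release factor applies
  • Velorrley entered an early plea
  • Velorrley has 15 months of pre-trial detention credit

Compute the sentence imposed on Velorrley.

Vulnerable victim enhancement: +28 months
Offense while on release enhancement: +10 months
Adjusted term: 66 months + 28 months + 10 months = 104 months
Early plea reduction: 20% of 104 months = 20 months (rounded down)
After reduction: 104 − 20 = 84 months
Less pre-trial detention credit: 84 months − 15 months = 69 months
Cap at 112 months: 69 months is within the cap, no reduction.
Minimum 48 months: 69 months meets the minimum, no increase.

Sentence: 69 months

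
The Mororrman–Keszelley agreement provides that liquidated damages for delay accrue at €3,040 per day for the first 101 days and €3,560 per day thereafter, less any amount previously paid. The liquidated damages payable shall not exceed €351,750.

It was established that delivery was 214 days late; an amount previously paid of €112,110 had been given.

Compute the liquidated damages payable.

First 101 days: 101 × €3,040 = €307,040
Remaining days: (214 − 101) × €3,560 = €402,280
Accrued per-day damages: €307,040 + €402,280 = €709,320
Less amount previously paid: €709,320 − €112,110 = €597,210
Cap at €351,750: €597,210 exceeds the cap → €351,750

€351,750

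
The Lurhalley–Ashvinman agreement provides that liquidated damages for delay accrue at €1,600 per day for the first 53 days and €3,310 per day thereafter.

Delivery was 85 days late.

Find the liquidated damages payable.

First 53 days: 53 × €1,600 = €84,800
Remaining days: (85 − 53) × €3,310 = €105,920
Accrued per-day damages: €84,800 + €105,920 = €190,720

€190,720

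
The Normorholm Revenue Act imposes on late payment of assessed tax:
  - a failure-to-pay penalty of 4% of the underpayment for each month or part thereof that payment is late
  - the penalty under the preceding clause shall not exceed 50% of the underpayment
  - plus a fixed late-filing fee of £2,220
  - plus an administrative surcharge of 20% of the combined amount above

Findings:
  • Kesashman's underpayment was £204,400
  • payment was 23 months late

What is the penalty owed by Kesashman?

Penalty: £125,304

Accrued rate: 4% × 23 = 92%, capped at 50% → 50%
Failure-to-pay penalty: 50% of £204,400 = £102,200
Penalty before surcharge: £102,200 + £2,220 = £104,420
Administrative surcharge: 20% of £104,420 = £20,884
Total penalty: £104,420 + £20,884 = £125,304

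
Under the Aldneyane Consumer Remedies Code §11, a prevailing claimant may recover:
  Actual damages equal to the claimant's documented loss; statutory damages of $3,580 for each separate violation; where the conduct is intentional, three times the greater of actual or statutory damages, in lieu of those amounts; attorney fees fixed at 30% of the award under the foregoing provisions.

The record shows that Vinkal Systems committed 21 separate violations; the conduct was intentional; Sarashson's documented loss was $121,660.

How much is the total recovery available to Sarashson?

$474,474

Statutory damages: 21 × $3,580 = $75,180
Greater of actual damages ($121,660) or statutory damages ($75,180): $121,660
Trebled: 3 × $121,660 = $364,980
Attorney fees: 30% of $364,980 = $109,494
Total recovery: $364,980 + $109,494 = $474,474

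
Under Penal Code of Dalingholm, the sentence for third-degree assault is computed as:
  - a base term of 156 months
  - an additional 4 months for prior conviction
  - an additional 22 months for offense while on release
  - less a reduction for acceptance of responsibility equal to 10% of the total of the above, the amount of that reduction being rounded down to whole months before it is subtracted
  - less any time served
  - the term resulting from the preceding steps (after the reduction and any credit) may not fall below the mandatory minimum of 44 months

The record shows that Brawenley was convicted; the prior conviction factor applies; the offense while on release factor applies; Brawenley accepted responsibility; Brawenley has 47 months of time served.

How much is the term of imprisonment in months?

Sentence: 117 months

Prior conviction enhancement: +4 months
Offense while on release enhancement: +22 months
Adjusted term: 156 months + 4 months + 22 months = 182 months
Acceptance of responsibility reduction: 10% of 182 months = 18 months (rounded down)
After reduction: 182 − 18 = 164 months
Less time served: 164 months − 47 months = 117 months
Minimum 44 months: 117 months meets the minimum, no increase.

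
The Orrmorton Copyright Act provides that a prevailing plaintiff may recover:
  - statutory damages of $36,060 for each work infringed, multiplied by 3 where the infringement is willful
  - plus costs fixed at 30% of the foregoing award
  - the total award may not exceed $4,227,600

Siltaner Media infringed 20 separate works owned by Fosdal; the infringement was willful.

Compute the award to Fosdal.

Statutory damages: 20 × $36,060 = $721,200
Trebled: 3 × $721,200 = $2,163,600
Costs: 30% of $2,163,600 = $649,080
Award plus costs: $2,163,600 + $649,080 = $2,812,680
Cap at $4,227,600: $2,812,680 is within the cap, no reduction.

$2,812,680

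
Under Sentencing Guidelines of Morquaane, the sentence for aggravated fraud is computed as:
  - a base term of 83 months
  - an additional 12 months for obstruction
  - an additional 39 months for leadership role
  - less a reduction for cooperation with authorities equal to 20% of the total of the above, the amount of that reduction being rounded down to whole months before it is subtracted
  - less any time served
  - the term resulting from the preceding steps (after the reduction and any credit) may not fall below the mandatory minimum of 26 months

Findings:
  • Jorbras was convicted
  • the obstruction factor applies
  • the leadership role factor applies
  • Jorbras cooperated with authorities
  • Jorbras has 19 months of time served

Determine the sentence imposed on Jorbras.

89 months

Obstruction enhancement: +12 months
Leadership role enhancement: +39 months
Adjusted term: 83 months + 12 months + 39 months = 134 months
Cooperation with authorities reduction: 20% of 134 months = 26 months (rounded down)
After reduction: 134 − 26 = 108 months
Less time served: 108 months − 19 months = 89 months
Minimum 26 months: 89 months meets the minimum, no increase.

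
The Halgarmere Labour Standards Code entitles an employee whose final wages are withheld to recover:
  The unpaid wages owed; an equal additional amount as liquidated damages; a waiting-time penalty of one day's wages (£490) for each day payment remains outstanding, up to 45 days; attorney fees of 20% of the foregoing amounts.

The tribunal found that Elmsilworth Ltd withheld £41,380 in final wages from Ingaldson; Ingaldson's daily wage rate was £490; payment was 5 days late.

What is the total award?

Liquidated damages (equal amount): £41,380
Penalty days: min(5, 45) = 5
Waiting-time penalty: 5 × £490 = £2,450
Subtotal: £41,380 + £41,380 + £2,450 = £85,210
Attorney fees: 20% of £85,210 = £17,042
Total award: £85,210 + £17,042 = £102,252

£102,252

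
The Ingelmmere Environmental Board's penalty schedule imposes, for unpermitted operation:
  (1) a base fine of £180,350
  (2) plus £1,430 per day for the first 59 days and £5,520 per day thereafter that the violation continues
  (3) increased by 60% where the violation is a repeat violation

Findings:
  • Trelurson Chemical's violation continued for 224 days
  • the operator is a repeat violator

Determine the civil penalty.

First 59 days: 59 × £1,430 = £84,370
Remaining days: (224 − 59) × £5,520 = £910,800
Per-day component: £84,370 + £910,800 = £995,170
Base plus per-day: £180,350 + £995,170 = £1,175,520
Enhancement: 60% of £1,175,520 = £705,312
Enhanced fine: £1,175,520 + £705,312 = £1,880,832

£1,880,832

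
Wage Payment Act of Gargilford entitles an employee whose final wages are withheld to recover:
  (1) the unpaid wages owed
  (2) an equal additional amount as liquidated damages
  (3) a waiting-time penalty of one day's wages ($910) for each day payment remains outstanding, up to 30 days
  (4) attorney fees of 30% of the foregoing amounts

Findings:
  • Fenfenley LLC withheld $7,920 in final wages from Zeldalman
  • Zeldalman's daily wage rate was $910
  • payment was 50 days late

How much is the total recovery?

$56,082

Liquidated damages (equal amount): $7,920
Penalty days: min(50, 30) = 30
Waiting-time penalty: 30 × $910 = $27,300
Subtotal: $7,920 + $7,920 + $27,300 = $43,140
Attorney fees: 30% of $43,140 = $12,942
Total award: $43,140 + $12,942 = $56,082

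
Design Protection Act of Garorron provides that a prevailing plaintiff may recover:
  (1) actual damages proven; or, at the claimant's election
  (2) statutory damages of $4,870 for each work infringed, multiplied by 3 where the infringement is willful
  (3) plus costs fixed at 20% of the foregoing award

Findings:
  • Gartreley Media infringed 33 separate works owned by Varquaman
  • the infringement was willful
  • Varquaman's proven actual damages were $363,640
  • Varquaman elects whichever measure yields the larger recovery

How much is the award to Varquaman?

Statutory damages: 33 × $4,870 = $160,710
Trebled: 3 × $160,710 = $482,130
Greater of actual damages ($363,640) or enhanced statutory damages ($482,130): $482,130
Costs: 20% of $482,130 = $96,426
Award plus costs: $482,130 + $96,426 = $578,556

$578,556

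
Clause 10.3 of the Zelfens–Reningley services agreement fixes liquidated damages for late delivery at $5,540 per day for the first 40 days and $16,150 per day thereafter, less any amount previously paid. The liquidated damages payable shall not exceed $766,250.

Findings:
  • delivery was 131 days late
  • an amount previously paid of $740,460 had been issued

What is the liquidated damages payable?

First 40 days: 40 × $5,540 = $221,600
Remaining days: (131 − 40) × $16,150 = $1,469,650
Accrued per-day damages: $221,600 + $1,469,650 = $1,691,250
Less amount previously paid: $1,691,250 − $740,460 = $950,790
Cap at $766,250: $950,790 exceeds the cap → $766,250

$766,250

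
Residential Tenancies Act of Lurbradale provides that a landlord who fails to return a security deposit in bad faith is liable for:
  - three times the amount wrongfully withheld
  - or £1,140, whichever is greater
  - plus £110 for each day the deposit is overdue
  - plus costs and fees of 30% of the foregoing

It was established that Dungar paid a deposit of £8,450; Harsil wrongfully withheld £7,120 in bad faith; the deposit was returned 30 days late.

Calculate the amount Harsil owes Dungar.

Trebled: 3 × £7,120 = £21,360
Minimum £1,140: £21,360 meets the minimum, no increase.
Late-return penalty: 30 × £110 = £3,300
Damages plus late penalty: £21,360 + £3,300 = £24,660
Costs and fees: 30% of £24,660 = £7,398
Total recovery: £24,660 + £7,398 = £32,058

£32,058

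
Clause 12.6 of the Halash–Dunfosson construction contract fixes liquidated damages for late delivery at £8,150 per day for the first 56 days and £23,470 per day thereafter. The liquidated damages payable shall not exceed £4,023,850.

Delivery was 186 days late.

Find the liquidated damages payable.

First 56 days: 56 × £8,150 = £456,400
Remaining days: (186 − 56) × £23,470 = £3,051,100
Accrued per-day damages: £456,400 + £3,051,100 = £3,507,500
Cap at £4,023,850: £3,507,500 is within the cap, no reduction.

Liquidated damages: £3,507,500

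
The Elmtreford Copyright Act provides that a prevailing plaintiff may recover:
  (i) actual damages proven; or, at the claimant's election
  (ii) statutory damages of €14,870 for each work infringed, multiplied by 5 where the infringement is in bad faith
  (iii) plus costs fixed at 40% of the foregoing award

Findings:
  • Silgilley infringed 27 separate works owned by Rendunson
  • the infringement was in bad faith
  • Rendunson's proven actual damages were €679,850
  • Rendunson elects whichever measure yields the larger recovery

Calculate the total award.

Statutory damages: 27 × €14,870 = €401,490
Multiplied by 5: 5 × €401,490 = €2,007,450
Greater of actual damages (€679,850) or enhanced statutory damages (€2,007,450): €2,007,450
Costs: 40% of €2,007,450 = €802,980
Award plus costs: €2,007,450 + €802,980 = €2,810,430

€2,810,430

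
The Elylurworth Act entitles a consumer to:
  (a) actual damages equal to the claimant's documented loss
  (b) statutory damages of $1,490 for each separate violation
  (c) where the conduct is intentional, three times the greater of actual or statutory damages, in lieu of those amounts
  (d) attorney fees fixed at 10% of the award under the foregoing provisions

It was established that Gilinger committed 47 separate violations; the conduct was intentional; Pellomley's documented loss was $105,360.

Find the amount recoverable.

Statutory damages: 47 × $1,490 = $70,030
Greater of actual damages ($105,360) or statutory damages ($70,030): $105,360
Trebled: 3 × $105,360 = $316,080
Attorney fees: 10% of $316,080 = $31,608
Total recovery: $316,080 + $31,608 = $347,688

$347,688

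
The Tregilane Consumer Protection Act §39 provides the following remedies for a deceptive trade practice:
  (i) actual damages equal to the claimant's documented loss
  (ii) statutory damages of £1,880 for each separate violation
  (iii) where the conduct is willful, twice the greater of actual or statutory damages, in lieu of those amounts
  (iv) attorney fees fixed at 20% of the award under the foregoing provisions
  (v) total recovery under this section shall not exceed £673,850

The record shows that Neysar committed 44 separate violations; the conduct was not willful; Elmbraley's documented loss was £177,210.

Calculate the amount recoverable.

£311,916

Statutory damages: 44 × £1,880 = £82,720
Conduct not willful: the in-lieu enhancement does not apply.
Actual plus statutory damages: £177,210 + £82,720 = £259,930
Attorney fees: 20% of £259,930 = £51,986
Total before cap: £259,930 + £51,986 = £311,916
Cap at £673,850: £311,916 is within the cap, no reduction.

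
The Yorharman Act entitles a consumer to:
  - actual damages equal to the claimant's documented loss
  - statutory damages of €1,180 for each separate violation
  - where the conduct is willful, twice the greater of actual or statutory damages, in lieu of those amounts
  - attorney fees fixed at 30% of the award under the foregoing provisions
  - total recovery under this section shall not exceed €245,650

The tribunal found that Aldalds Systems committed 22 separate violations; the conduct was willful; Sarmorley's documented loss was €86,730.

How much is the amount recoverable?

Statutory damages: 22 × €1,180 = €25,960
Greater of actual damages (€86,730) or statutory damages (€25,960): €86,730
Doubled: 2 × €86,730 = €173,460
Attorney fees: 30% of €173,460 = €52,038
Total before cap: €173,460 + €52,038 = €225,498
Cap at €245,650: €225,498 is within the cap, no reduction.

€225,498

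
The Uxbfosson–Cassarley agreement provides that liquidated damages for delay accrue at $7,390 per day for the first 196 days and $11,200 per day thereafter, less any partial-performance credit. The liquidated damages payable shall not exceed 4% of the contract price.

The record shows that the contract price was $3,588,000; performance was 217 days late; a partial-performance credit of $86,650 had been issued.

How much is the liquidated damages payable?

First 196 days: 196 × $7,390 = $1,448,440
Remaining days: (217 − 196) × $11,200 = $235,200
Accrued per-day damages: $1,448,440 + $235,200 = $1,683,640
Less partial-performance credit: $1,683,640 − $86,650 = $1,596,990
Cap: 4% of $3,588,000 = $143,520
Cap at $143,520: $1,596,990 exceeds the cap → $143,520

$143,520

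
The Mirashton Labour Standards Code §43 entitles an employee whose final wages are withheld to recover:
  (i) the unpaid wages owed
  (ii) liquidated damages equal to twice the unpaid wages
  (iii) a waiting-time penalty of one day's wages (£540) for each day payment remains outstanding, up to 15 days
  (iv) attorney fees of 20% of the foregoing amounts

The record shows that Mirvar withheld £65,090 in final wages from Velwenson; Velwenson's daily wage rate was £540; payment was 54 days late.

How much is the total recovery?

£244,044

Doubled: 2 × £65,090 = £130,180
Penalty days: min(54, 15) = 15
Waiting-time penalty: 15 × £540 = £8,100
Subtotal: £65,090 + £130,180 + £8,100 = £203,370
Attorney fees: 20% of £203,370 = £40,674
Total award: £203,370 + £40,674 = £244,044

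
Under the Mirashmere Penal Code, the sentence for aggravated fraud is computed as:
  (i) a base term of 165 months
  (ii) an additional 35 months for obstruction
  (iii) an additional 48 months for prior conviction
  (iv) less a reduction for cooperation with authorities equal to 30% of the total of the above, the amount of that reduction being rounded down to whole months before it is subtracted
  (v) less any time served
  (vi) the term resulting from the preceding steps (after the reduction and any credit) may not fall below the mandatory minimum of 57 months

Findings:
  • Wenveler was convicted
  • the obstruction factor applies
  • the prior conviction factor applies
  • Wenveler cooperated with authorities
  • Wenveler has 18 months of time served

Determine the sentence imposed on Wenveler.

Obstruction enhancement: +35 months
Prior conviction enhancement: +48 months
Adjusted term: 165 months + 35 months + 48 months = 248 months
Cooperation with authorities reduction: 30% of 248 months = 74 months (rounded down)
After reduction: 248 − 74 = 174 months
Less time served: 174 months − 18 months = 156 months
Minimum 57 months: 156 months meets the minimum, no increase.

156 months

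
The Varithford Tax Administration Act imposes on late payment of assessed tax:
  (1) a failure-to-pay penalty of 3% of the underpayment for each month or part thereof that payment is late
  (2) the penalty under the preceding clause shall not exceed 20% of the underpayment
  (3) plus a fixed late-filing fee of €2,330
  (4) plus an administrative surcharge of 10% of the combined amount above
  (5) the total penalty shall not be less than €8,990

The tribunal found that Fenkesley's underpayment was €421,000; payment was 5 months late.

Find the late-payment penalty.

€72,028

Accrued rate: 3% × 5 = 15%, capped at 20% → 15%
Failure-to-pay penalty: 15% of €421,000 = €63,150
Penalty before surcharge: €63,150 + €2,330 = €65,480
Administrative surcharge: 10% of €65,480 = €6,548
Total penalty: €65,480 + €6,548 = €72,028
Minimum €8,990: €72,028 meets the minimum, no increase.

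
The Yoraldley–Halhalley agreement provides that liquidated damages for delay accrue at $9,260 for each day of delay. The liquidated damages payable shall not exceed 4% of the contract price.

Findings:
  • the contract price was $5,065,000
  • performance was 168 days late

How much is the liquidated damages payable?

Per-day damages: 168 × $9,260 = $1,555,680
Cap: 4% of $5,065,000 = $202,600
Cap at $202,600: $1,555,680 exceeds the cap → $202,600

Liquidated damages: $202,600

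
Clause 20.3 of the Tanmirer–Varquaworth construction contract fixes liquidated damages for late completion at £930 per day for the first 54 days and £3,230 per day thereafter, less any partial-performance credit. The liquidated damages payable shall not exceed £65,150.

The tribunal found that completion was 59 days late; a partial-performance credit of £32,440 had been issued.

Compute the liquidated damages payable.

£33,930

First 54 days: 54 × £930 = £50,220
Remaining days: (59 − 54) × £3,230 = £16,150
Accrued per-day damages: £50,220 + £16,150 = £66,370
Less partial-performance credit: £66,370 − £32,440 = £33,930
Cap at £65,150: £33,930 is within the cap, no reduction.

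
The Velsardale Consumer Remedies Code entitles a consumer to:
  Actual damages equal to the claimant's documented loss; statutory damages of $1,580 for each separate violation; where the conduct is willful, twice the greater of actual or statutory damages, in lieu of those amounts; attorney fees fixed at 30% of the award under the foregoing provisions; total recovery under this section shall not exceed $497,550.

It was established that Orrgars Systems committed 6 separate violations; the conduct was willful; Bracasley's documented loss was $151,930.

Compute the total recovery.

Statutory damages: 6 × $1,580 = $9,480
Greater of actual damages ($151,930) or statutory damages ($9,480): $151,930
Doubled: 2 × $151,930 = $303,860
Attorney fees: 30% of $303,860 = $91,158
Total before cap: $303,860 + $91,158 = $395,018
Cap at $497,550: $395,018 is within the cap, no reduction.

$395,018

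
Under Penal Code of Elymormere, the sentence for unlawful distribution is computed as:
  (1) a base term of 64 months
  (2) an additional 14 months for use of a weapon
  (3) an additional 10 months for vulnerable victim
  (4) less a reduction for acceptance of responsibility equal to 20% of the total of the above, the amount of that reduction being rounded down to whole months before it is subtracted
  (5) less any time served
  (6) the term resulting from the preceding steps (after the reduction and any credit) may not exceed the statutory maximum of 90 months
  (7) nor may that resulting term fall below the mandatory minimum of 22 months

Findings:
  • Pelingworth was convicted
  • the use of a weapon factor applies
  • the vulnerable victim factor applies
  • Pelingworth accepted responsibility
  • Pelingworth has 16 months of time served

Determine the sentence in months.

Use of a weapon enhancement: +14 months
Vulnerable victim enhancement: +10 months
Adjusted term: 64 months + 14 months + 10 months = 88 months
Acceptance of responsibility reduction: 20% of 88 months = 17 months (rounded down)
After reduction: 88 − 17 = 71 months
Less time served: 71 months − 16 months = 55 months
Cap at 90 months: 55 months is within the cap, no reduction.
Minimum 22 months: 55 months meets the minimum, no increase.

55 months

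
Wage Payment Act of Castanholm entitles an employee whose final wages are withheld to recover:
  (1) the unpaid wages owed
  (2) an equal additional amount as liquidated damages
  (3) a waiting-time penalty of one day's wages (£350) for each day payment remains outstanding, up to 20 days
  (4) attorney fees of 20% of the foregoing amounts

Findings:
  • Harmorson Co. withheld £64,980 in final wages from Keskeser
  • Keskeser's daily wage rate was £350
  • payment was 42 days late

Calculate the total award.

Liquidated damages (equal amount): £64,980
Penalty days: min(42, 20) = 20
Waiting-time penalty: 20 × £350 = £7,000
Subtotal: £64,980 + £64,980 + £7,000 = £136,960
Attorney fees: 20% of £136,960 = £27,392
Total award: £136,960 + £27,392 = £164,352

Total award: £164,352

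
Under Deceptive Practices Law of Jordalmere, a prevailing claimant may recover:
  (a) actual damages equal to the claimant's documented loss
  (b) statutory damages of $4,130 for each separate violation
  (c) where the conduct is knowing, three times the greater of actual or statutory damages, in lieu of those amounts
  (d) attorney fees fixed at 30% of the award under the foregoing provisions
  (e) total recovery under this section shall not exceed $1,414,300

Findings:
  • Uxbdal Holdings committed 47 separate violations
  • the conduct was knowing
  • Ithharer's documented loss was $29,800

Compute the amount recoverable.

$757,029

Statutory damages: 47 × $4,130 = $194,110
Greater of actual damages ($29,800) or statutory damages ($194,110): $194,110
Trebled: 3 × $194,110 = $582,330
Attorney fees: 30% of $582,330 = $174,699
Total before cap: $582,330 + $174,699 = $757,029
Cap at $1,414,300: $757,029 is within the cap, no reduction.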